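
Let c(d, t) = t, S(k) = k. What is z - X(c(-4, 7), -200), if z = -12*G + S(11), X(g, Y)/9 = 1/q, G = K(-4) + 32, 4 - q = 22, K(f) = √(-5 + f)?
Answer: -745/2 - 36*I ≈ -372.5 - 36.0*I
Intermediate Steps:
q = -18 (q = 4 - 1*22 = 4 - 22 = -18)
G = 32 + 3*I (G = √(-5 - 4) + 32 = √(-9) + 32 = 3*I + 32 = 32 + 3*I ≈ 32.0 + 3.0*I)
X(g, Y) = -½ (X(g, Y) = 9/(-18) = 9*(-1/18) = -½)
z = -373 - 36*I (z = -12*(32 + 3*I) + 11 = (-384 - 36*I) + 11 = -373 - 36*I ≈ -373.0 - 36.0*I)
z - X(c(-4, 7), -200) = (-373 - 36*I) - 1*(-½) = (-373 - 36*I) + ½ = -745/2 - 36*I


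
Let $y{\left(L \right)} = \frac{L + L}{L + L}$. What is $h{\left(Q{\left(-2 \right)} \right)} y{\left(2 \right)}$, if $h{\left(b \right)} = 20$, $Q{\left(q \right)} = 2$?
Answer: $20$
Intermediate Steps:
$y{\left(L \right)} = 1$ ($y{\left(L \right)} = \frac{2 L}{2 L} = 2 L \frac{1}{2 L} = 1$)
$h{\left(Q{\left(-2 \right)} \right)} y{\left(2 \right)} = 20 \cdot 1 = 20$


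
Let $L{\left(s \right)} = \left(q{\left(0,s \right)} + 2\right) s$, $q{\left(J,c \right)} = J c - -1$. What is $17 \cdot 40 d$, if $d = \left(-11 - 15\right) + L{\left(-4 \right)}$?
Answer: $-25840$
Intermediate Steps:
$q{\left(J,c \right)} = 1 + J c$ ($q{\left(J,c \right)} = J c + 1 = 1 + J c$)
$L{\left(s \right)} = 3 s$ ($L{\left(s \right)} = \left(\left(1 + 0 s\right) + 2\right) s = \left(\left(1 + 0\right) + 2\right) s = \left(1 + 2\right) s = 3 s$)
$d = -38$ ($d = \left(-11 - 15\right) + 3 \left(-4\right) = -26 - 12 = -38$)
$17 \cdot 40 d = 17 \cdot 40 \left(-38\right) = 680 \left(-38\right) = -25840$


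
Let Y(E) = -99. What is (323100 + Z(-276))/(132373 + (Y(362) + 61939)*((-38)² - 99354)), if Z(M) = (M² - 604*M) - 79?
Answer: -565901/6054622027 ≈ -9.3466e-5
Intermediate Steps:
Z(M) = -79 + M² - 604*M
(323100 + Z(-276))/(132373 + (Y(362) + 61939)*((-38)² - 99354)) = (323100 + (-79 + (-276)² - 604*(-276)))/(132373 + (-99 + 61939)*((-38)² - 99354)) = (323100 + (-79 + 76176 + 166704))/(132373 + 61840*(1444 - 99354)) = (323100 + 242801)/(132373 + 61840*(-97910)) = 565901/(132373 - 6054754400) = 565901/(-6054622027) = 565901*(-1/6054622027) = -565901/6054622027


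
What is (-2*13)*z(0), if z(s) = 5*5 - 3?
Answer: -572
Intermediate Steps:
z(s) = 22 (z(s) = 25 - 3 = 22)
(-2*13)*z(0) = -2*13*22 = -26*22 = -572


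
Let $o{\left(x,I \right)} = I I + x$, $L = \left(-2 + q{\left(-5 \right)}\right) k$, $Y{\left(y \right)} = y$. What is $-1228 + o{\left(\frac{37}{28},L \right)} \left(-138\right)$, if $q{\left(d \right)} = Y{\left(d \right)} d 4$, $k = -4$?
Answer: $- \frac{296898593}{14} \approx -2.1207 \cdot 10^{7}$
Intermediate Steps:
$q{\left(d \right)} = 4 d^{2}$ ($q{\left(d \right)} = d d 4 = d^{2} \cdot 4 = 4 d^{2}$)
$L = -392$ ($L = \left(-2 + 4 \left(-5\right)^{2}\right) \left(-4\right) = \left(-2 + 4 \cdot 25\right) \left(-4\right) = \left(-2 + 100\right) \left(-4\right) = 98 \left(-4\right) = -392$)
$o{\left(x,I \right)} = x + I^{2}$ ($o{\left(x,I \right)} = I^{2} + x = x + I^{2}$)
$-1228 + o{\left(\frac{37}{28},L \right)} \left(-138\right) = -1228 + \left(\frac{37}{28} + \left(-392\right)^{2}\right) \left(-138\right) = -1228 + \left(37 \cdot \frac{1}{28} + 153664\right) \left(-138\right) = -1228 + \left(\frac{37}{28} + 153664\right) \left(-138\right) = -1228 + \frac{4302629}{28} \left(-138\right) = -1228 - \frac{296881401}{14} = - \frac{296898593}{14}$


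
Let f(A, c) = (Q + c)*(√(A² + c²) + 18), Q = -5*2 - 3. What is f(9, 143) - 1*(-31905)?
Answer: 34245 + 130*√20530 ≈ 52872.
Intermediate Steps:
Q = -13 (Q = -10 - 3 = -13)
f(A, c) = (-13 + c)*(18 + √(A² + c²)) (f(A, c) = (-13 + c)*(√(A² + c²) + 18) = (-13 + c)*(18 + √(A² + c²)))
f(9, 143) - 1*(-31905) = (-234 - 13*√(9² + 143²) + 18*143 + 143*√(9² + 143²)) - 1*(-31905) = (-234 - 13*√(81 + 20449) + 2574 + 143*√(81 + 20449)) + 31905 = (-234 - 13*√20530 + 2574 + 143*√20530) + 31905 = (2340 + 130*√20530) + 31905 = 34245 + 130*√20530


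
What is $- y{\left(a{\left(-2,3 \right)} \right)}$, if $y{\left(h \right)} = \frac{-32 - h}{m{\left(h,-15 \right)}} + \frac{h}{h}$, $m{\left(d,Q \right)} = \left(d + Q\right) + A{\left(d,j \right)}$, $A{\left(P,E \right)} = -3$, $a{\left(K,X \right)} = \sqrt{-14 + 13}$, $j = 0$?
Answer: $- \frac{36}{13} - \frac{2 i}{13} \approx -2.7692 - 0.15385 i$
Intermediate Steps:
$a{\left(K,X \right)} = i$ ($a{\left(K,X \right)} = \sqrt{-1} = i$)
$m{\left(d,Q \right)} = -3 + Q + d$ ($m{\left(d,Q \right)} = \left(d + Q\right) - 3 = \left(Q + d\right) - 3 = -3 + Q + d$)
$y{\left(h \right)} = 1 + \frac{-32 - h}{-18 + h}$ ($y{\left(h \right)} = \frac{-32 - h}{-3 - 15 + h} + \frac{h}{h} = \frac{-32 - h}{-18 + h} + 1 = 1 + \frac{-32 - h}{-18 + h}$)
$- y{\left(a{\left(-2,3 \right)} \right)} = - \frac{-50}{-18 + i} = - \left(-50\right) \frac{-18 - i}{325} = - \frac{\left(-2\right) \left(-18 - i\right)}{13} = \frac{2 \left(-18 - i\right)}{13}$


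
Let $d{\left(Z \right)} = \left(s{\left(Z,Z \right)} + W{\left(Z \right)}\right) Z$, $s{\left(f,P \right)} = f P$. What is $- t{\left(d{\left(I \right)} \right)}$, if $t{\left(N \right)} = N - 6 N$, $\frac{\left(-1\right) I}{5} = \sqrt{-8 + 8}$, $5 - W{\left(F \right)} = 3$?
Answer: $0$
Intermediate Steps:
$W{\left(F \right)} = 2$ ($W{\left(F \right)} = 5 - 3 = 2$)
$s{\left(f,P \right)} = P f$
$I = 0$ ($I = - 5 \sqrt{-8 + 8} = - 5 \sqrt{0} = \left(-5\right) 0 = 0$)
$d{\left(Z \right)} = Z \left(2 + Z^{2}\right)$ ($d{\left(Z \right)} = \left(Z Z + 2\right) Z = \left(Z^{2} + 2\right) Z = \left(2 + Z^{2}\right) Z = Z \left(2 + Z^{2}\right)$)
$t{\left(N \right)} = - 5 N$
$- t{\left(d{\left(I \right)} \right)} = - \left(-5\right) 0 \left(2 + 0^{2}\right) = - \left(-5\right) 0 \left(2 + 0\right) = - \left(-5\right) 0 \cdot 2 = - \left(-5\right) 0 = \left(-1\right) 0 = 0$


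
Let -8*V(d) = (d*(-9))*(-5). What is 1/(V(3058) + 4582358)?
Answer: 4/18260627 ≈ 2.1905e-7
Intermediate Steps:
V(d) = -45*d/8 (V(d) = -d*(-9)*(-5)/8 = -(-9*d)*(-5)/8 = -45*d/8)
1/(V(3058) + 4582358) = 1/(-45/8*3058 + 4582358) = 1/(-68805/4 + 4582358) = 1/(18260627/4) = 4/18260627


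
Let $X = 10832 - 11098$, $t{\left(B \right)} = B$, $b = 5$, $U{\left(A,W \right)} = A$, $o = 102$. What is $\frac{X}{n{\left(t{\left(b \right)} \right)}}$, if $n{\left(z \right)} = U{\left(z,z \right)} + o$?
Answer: $- \frac{266}{107} \approx -2.486$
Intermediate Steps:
$n{\left(z \right)} = 102 + z$ ($n{\left(z \right)} = z + 102 = 102 + z$)
$X = -266$
$\frac{X}{n{\left(t{\left(b \right)} \right)}} = - \frac{266}{102 + 5} = - \frac{266}{107}$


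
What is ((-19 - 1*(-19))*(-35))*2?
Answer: 0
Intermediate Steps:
((-19 - 1*(-19))*(-35))*2 = ((-19 + 19)*(-35))*2 = (0*(-35))*2 = 0*2 = 0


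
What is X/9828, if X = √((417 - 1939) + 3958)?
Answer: √609/4914 ≈ 0.0050220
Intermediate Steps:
X = 2*√609 (X = √(-1522 + 3958) = √2436 = 2*√609 ≈ 49.356)
X/9828 = (2*√609)/9828 = (2*√609)*(1/9828) = √609/4914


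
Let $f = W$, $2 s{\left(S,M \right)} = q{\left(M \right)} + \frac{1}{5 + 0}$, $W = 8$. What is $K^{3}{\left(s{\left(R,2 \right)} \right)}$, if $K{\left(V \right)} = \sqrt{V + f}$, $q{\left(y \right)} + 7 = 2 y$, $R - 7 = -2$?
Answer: $\frac{33 \sqrt{165}}{25} \approx 16.956$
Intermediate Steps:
$R = 5$ ($R = 7 - 2 = 5$)
$q{\left(y \right)} = -7 + 2 y$
$s{\left(S,M \right)} = - \frac{17}{5} + M$ ($s{\left(S,M \right)} = \frac{\left(-7 + 2 M\right) + \frac{1}{5 + 0}}{2} = \frac{\left(-7 + 2 M\right) + \frac{1}{5}}{2} = \frac{- \frac{34}{5} + 2 M}{2} = - \frac{17}{5} + M$)
$f = 8$
$K{\left(V \right)} = \sqrt{8 + V}$ ($K{\left(V \right)} = \sqrt{V + 8} = \sqrt{8 + V}$)
$K^{3}{\left(s{\left(R,2 \right)} \right)} = \left(\sqrt{8 + \left(- \frac{17}{5} + 2\right)}\right)^{3} = \left(\sqrt{8 - \frac{7}{5}}\right)^{3} = \left(\sqrt{\frac{33}{5}}\right)^{3} = \left(\frac{\sqrt{165}}{5}\right)^{3} = \frac{33 \sqrt{165}}{25}$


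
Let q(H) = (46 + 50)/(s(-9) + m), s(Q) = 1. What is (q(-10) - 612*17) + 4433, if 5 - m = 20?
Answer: -41845/7 ≈ -5977.9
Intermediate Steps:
m = -15 (m = 5 - 1*20 = 5 - 20 = -15)
q(H) = -48/7 (q(H) = (46 + 50)/(1 - 15) = 96/(-14) = 96*(-1/14) = -48/7)
(q(-10) - 612*17) + 4433 = (-48/7 - 612*17) + 4433 = (-48/7 - 10404) + 4433 = -72876/7 + 4433 = -41845/7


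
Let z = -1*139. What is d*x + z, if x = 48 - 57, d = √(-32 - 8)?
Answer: -139 - 18*I*√10 ≈ -139.0 - 56.921*I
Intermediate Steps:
z = -139
d = 2*I*√10 (d = √(-40) = 2*I*√10 ≈ 6.3246*I)
x = -9
d*x + z = (2*I*√10)*(-9) - 139 = -18*I*√10 - 139 = -139 - 18*I*√10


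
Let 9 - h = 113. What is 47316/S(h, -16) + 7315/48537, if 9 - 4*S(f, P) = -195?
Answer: 765649919/825129 ≈ 927.92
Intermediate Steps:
h = -104 (h = 9 - 1*113 = 9 - 113 = -104)
S(f, P) = 51 (S(f, P) = 9/4 - 1/4*(-195) = 9/4 + 195/4 = 51)
47316/S(h, -16) + 7315/48537 = 47316/51 + 7315/48537 = 47316*(1/51) + 7315*(1/48537) = 15772/17 + 7315/48537 = 765649919/825129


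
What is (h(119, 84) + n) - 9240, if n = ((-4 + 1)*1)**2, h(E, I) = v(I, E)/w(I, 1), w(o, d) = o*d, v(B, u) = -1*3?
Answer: -258469/28 ≈ -9231.0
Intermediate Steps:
v(B, u) = -3
w(o, d) = d*o
h(E, I) = -3/I
n = 9 (n = (-3*1)**2 = (-3)**2 = 9)
(h(119, 84) + n) - 9240 = (-3/84 + 9) - 9240 = (-3*1/84 + 9) - 9240 = (-1/28 + 9) - 9240 = 251/28 - 9240 = -258469/28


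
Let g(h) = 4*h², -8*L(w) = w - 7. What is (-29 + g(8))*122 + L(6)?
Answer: 221553/8 ≈ 27694.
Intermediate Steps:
L(w) = 7/8 - w/8 (L(w) = -(w - 7)/8 = -(-7 + w)/8 = 7/8 - w/8)
(-29 + g(8))*122 + L(6) = (-29 + 4*8²)*122 + (7/8 - ⅛*6) = (-29 + 4*64)*122 + (7/8 - ¾) = (-29 + 256)*122 + ⅛ = 227*122 + ⅛ = 27694 + ⅛ = 221553/8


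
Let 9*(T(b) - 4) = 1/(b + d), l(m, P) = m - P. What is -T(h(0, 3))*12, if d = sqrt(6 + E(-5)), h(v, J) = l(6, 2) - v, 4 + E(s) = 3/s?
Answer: -10592/219 + 4*sqrt(35)/219 ≈ -48.257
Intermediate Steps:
E(s) = -4 + 3/s
h(v, J) = 4 - v (h(v, J) = (6 - 1*2) - v = (6 - 2) - v = 4 - v)
d = sqrt(35)/5 (d = sqrt(6 + (-4 + 3/(-5))) = sqrt(6 + (-4 + 3*(-1/5))) = sqrt(6 + (-4 - 3/5)) = sqrt(6 - 23/5) = sqrt(7/5) = sqrt(35)/5 ≈ 1.1832)
T(b) = 4 + 1/(9*(b + sqrt(35)/5))
-T(h(0, 3))*12 = -(5 + 36*sqrt(35) + 180*(4 - 1*0))/(9*(sqrt(35) + 5*(4 - 1*0)))*12 = -(5 + 36*sqrt(35) + 180*(4 + 0))/(9*(sqrt(35) + 5*(4 + 0)))*12 = -(5 + 36*sqrt(35) + 180*4)/(9*(sqrt(35) + 5*4))*12 = -(5 + 36*sqrt(35) + 720)/(9*(sqrt(35) + 20))*12 = -(725 + 36*sqrt(35))/(9*(20 + sqrt(35)))*12 = -4*(725 + 36*sqrt(35))/(3*(20 + sqrt(35)))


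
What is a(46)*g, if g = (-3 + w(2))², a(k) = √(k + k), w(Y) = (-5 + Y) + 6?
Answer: 0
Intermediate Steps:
w(Y) = 1 + Y
a(k) = √2*√k (a(k) = √(2*k) = √2*√k)
g = 0 (g = (-3 + (1 + 2))² = (-3 + 3)² = 0² = 0)
a(46)*g = (√2*√46)*0 = (2*√23)*0 = 0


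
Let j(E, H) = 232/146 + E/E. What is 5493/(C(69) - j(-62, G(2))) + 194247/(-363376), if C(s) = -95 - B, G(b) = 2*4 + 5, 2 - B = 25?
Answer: -48922484593/659527440 ≈ -74.178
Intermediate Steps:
B = -23 (B = 2 - 1*25 = 2 - 25 = -23)
G(b) = 13 (G(b) = 8 + 5 = 13)
j(E, H) = 189/73 (j(E, H) = 232*(1/146) + 1 = 116/73 + 1 = 189/73)
C(s) = -72 (C(s) = -95 - 1*(-23) = -95 + 23 = -72)
5493/(C(69) - j(-62, G(2))) + 194247/(-363376) = 5493/(-72 - 1*189/73) + 194247/(-363376) = 5493/(-72 - 189/73) + 194247*(-1/363376) = 5493/(-5445/73) - 194247/363376 = 5493*(-73/5445) - 194247/363376 = -133663/1815 - 194247/363376 = -48922484593/659527440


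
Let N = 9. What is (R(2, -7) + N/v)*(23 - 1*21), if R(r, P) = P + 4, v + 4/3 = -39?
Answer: -780/121 ≈ -6.4463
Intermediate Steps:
v = -121/3 (v = -4/3 - 39 = -121/3 ≈ -40.333)
R(r, P) = 4 + P
(R(2, -7) + N/v)*(23 - 1*21) = ((4 - 7) + 9/(-121/3))*(23 - 1*21) = (-3 + 9*(-3/121))*(23 - 21) = (-3 - 27/121)*2 = -390/121*2 = -780/121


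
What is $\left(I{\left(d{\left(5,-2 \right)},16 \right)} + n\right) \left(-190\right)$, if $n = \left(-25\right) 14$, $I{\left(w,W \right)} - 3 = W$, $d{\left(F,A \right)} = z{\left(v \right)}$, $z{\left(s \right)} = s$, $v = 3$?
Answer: $62890$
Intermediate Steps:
$d{\left(F,A \right)} = 3$
$I{\left(w,W \right)} = 3 + W$
$n = -350$
$\left(I{\left(d{\left(5,-2 \right)},16 \right)} + n\right) \left(-190\right) = \left(\left(3 + 16\right) - 350\right) \left(-190\right) = \left(19 - 350\right) \left(-190\right) = \left(-331\right) \left(-190\right) = 62890$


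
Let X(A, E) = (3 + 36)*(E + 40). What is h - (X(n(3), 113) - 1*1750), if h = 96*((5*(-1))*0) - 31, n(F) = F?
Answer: -4248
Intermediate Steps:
X(A, E) = 1560 + 39*E (X(A, E) = 39*(40 + E) = 1560 + 39*E)
h = -31 (h = 96*(-5*0) - 31 = 96*0 - 31 = 0 - 31 = -31)
h - (X(n(3), 113) - 1*1750) = -31 - ((1560 + 39*113) - 1*1750) = -31 - ((1560 + 4407) - 1750) = -31 - (5967 - 1750) = -31 - 1*4217 = -31 - 4217 = -4248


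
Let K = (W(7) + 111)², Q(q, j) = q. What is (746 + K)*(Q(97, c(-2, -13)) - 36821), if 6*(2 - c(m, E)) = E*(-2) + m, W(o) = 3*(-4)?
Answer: -387328028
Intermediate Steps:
W(o) = -12
c(m, E) = 2 - m/6 + E/3 (c(m, E) = 2 - (E*(-2) + m)/6 = 2 - (-2*E + m)/6 = 2 - (m - 2*E)/6 = 2 + (-m/6 + E/3) = 2 - m/6 + E/3)
K = 9801 (K = (-12 + 111)² = 99² = 9801)
(746 + K)*(Q(97, c(-2, -13)) - 36821) = (746 + 9801)*(97 - 36821) = 10547*(-36724) = -387328028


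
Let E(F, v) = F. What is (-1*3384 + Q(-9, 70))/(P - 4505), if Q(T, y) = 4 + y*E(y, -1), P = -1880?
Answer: -304/1277 ≈ -0.23806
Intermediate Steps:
Q(T, y) = 4 + y² (Q(T, y) = 4 + y*y = 4 + y²)
(-1*3384 + Q(-9, 70))/(P - 4505) = (-1*3384 + (4 + 70²))/(-1880 - 4505) = (-3384 + (4 + 4900))/(-6385) = (-3384 + 4904)*(-1/6385) = 1520*(-1/6385) = -304/1277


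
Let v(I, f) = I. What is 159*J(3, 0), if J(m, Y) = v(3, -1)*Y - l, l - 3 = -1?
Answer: -318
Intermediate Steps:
l = 2 (l = 3 - 1 = 2)
J(m, Y) = -2 + 3*Y (J(m, Y) = 3*Y - 1*2 = 3*Y - 2 = -2 + 3*Y)
159*J(3, 0) = 159*(-2 + 3*0) = 159*(-2 + 0) = 159*(-2) = -318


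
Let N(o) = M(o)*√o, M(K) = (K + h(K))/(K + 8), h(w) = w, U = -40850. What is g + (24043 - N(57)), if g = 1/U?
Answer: 982156549/40850 - 114*√57/65 ≈ 24030.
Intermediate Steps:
M(K) = 2*K/(8 + K) (M(K) = (K + K)/(K + 8) = (2*K)/(8 + K) = 2*K/(8 + K))
N(o) = 2*o^(3/2)/(8 + o) (N(o) = (2*o/(8 + o))*√o = 2*o^(3/2)/(8 + o))
g = -1/40850 (g = 1/(-40850) = -1/40850 ≈ -2.4480e-5)
g + (24043 - N(57)) = -1/40850 + (24043 - 2*57^(3/2)/(8 + 57)) = -1/40850 + (24043 - 2*57*√57/65) = -1/40850 + (24043 - 114*√57/65) = 982156549/40850 - 114*√57/65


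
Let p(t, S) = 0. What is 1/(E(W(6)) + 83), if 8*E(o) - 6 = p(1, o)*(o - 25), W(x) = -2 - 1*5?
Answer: 4/335 ≈ 0.011940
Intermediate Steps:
W(x) = -7 (W(x) = -2 - 5 = -7)
E(o) = ¾ (E(o) = ¾ + (0*(o - 25))/8 = ¾ + (0*(-25 + o))/8 = ¾ + (⅛)*0 = ¾ + 0 = ¾)
1/(E(W(6)) + 83) = 1/(¾ + 83) = 1/(335/4) = 4/335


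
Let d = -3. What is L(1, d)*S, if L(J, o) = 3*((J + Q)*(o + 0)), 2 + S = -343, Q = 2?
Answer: 9315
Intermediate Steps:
S = -345 (S = -2 - 343 = -345)
L(J, o) = 3*o*(2 + J) (L(J, o) = 3*((J + 2)*(o + 0)) = 3*((2 + J)*o) = 3*(o*(2 + J)) = 3*o*(2 + J))
L(1, d)*S = (3*(-3)*(2 + 1))*(-345) = (3*(-3)*3)*(-345) = -27*(-345) = 9315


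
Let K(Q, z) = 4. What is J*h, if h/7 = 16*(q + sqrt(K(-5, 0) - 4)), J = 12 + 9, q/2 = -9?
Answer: -42336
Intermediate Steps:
q = -18 (q = 2*(-9) = -18)
J = 21
h = -2016 (h = 7*(16*(-18 + sqrt(4 - 4))) = 7*(16*(-18 + sqrt(0))) = 7*(16*(-18 + 0)) = 7*(16*(-18)) = 7*(-288) = -2016)
J*h = 21*(-2016) = -42336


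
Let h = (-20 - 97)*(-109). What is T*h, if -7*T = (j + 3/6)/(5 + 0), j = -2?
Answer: 38259/70 ≈ 546.56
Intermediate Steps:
h = 12753 (h = -117*(-109) = 12753)
T = 3/70 (T = -(-2 + 3/6)/(7*(5 + 0)) = -(-2 + 3*(⅙))/(7*5) = -(-2 + ½)/(7*5) = -(-3)/(14*5) = -⅐*(-3/10) = 3/70 ≈ 0.042857)
T*h = (3/70)*12753 = 38259/70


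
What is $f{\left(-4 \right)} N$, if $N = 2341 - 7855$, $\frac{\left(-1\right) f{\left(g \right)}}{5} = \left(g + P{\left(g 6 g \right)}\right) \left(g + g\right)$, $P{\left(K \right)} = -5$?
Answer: $1985040$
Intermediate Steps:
$f{\left(g \right)} = - 10 g \left(-5 + g\right)$ ($f{\left(g \right)} = - 5 \left(g - 5\right) \left(g + g\right) = - 5 \left(-5 + g\right) 2 g = - 5 \cdot 2 g \left(-5 + g\right) = - 10 g \left(-5 + g\right)$)
$N = -5514$
$f{\left(-4 \right)} N = 10 \left(-4\right) \left(5 - -4\right) \left(-5514\right) = 10 \left(-4\right) \left(5 + 4\right) \left(-5514\right) = 10 \left(-4\right) 9 \left(-5514\right) = \left(-360\right) \left(-5514\right) = 1985040$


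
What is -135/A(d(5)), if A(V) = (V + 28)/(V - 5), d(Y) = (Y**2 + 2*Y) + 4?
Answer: -4590/67 ≈ -68.507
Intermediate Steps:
d(Y) = 4 + Y**2 + 2*Y
A(V) = (28 + V)/(-5 + V)
-135/A(d(5)) = -135*(-5 + (4 + 5**2 + 2*5))/(28 + (4 + 5**2 + 2*5)) = -135*(-5 + (4 + 25 + 10))/(28 + (4 + 25 + 10)) = -135*(-5 + 39)/(28 + 39) = -135/(67/34) = -135/((1/34)*67) = -135/67/34 = -135*34/67 = -4590/67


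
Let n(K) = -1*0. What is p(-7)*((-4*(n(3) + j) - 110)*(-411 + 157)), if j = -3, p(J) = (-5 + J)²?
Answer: 3584448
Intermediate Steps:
n(K) = 0
p(-7)*((-4*(n(3) + j) - 110)*(-411 + 157)) = (-5 - 7)²*((-4*(0 - 3) - 110)*(-411 + 157)) = (-12)²*((-4*(-3) - 110)*(-254)) = 144*((12 - 110)*(-254)) = 144*(-98*(-254)) = 144*24892 = 3584448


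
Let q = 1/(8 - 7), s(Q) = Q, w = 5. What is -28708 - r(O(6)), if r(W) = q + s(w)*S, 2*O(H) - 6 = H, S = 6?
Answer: -28739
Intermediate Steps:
O(H) = 3 + H/2
q = 1 (q = 1/1 = 1)
r(W) = 31 (r(W) = 1 + 5*6 = 1 + 30 = 31)
-28708 - r(O(6)) = -28708 - 1*31 = -28708 - 31 = -28739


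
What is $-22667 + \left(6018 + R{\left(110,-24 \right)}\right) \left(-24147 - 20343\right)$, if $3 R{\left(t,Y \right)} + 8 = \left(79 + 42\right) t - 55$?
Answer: $-464216497$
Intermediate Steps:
$R{\left(t,Y \right)} = -21 + \frac{121 t}{3}$ ($R{\left(t,Y \right)} = - \frac{8}{3} + \frac{\left(79 + 42\right) t - 55}{3} = - \frac{8}{3} + \frac{121 t - 55}{3} = - \frac{8}{3} + \frac{-55 + 121 t}{3} = - \frac{8}{3} + \left(- \frac{55}{3} + \frac{121 t}{3}\right) = -21 + \frac{121 t}{3}$)
$-22667 + \left(6018 + R{\left(110,-24 \right)}\right) \left(-24147 - 20343\right) = -22667 + \left(6018 + \left(-21 + \frac{121}{3} \cdot 110\right)\right) \left(-24147 - 20343\right) = -22667 + \left(6018 + \left(-21 + \frac{13310}{3}\right)\right) \left(-44490\right) = -22667 + \left(6018 + \frac{13247}{3}\right) \left(-44490\right) = -22667 + \frac{31301}{3} \left(-44490\right) = -22667 - 464193830 = -464216497$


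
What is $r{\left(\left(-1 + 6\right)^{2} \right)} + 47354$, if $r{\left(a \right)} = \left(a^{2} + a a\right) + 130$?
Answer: $48734$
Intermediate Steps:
$r{\left(a \right)} = 130 + 2 a^{2}$ ($r{\left(a \right)} = \left(a^{2} + a^{2}\right) + 130 = 2 a^{2} + 130 = 130 + 2 a^{2}$)
$r{\left(\left(-1 + 6\right)^{2} \right)} + 47354 = \left(130 + 2 \left(\left(-1 + 6\right)^{2}\right)^{2}\right) + 47354 = \left(130 + 2 \left(5^{2}\right)^{2}\right) + 47354 = \left(130 + 2 \cdot 25^{2}\right) + 47354 = \left(130 + 2 \cdot 625\right) + 47354 = \left(130 + 1250\right) + 47354 = 1380 + 47354 = 48734$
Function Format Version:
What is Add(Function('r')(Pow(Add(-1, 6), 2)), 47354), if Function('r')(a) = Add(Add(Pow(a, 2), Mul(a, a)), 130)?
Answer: 48734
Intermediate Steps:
Function('r')(a) = Add(130, Mul(2, Pow(a, 2))) (Function('r')(a) = Add(Add(Pow(a, 2), Pow(a, 2)), 130) = Add(Mul(2, Pow(a, 2)), 130) = Add(130, Mul(2, Pow(a, 2))))
Add(Function('r')(Pow(Add(-1, 6), 2)), 47354) = Add(Add(130, Mul(2, Pow(Pow(Add(-1, 6), 2), 2))), 47354) = Add(Add(130, Mul(2, Pow(Pow(5, 2), 2))), 47354) = Add(Add(130, Mul(2, Pow(25, 2))), 47354) = Add(Add(130, Mul(2, 625)), 47354) = Add(Add(130, 1250), 47354) = Add(1380, 47354) = 48734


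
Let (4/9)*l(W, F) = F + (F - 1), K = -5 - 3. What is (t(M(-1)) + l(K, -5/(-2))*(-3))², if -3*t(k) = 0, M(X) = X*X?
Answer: 729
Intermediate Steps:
M(X) = X²
t(k) = 0 (t(k) = -⅓*0 = 0)
K = -8
l(W, F) = -9/4 + 9*F/2 (l(W, F) = 9*(F + (F - 1))/4 = 9*(F + (-1 + F))/4 = 9*(-1 + 2*F)/4 = -9/4 + 9*F/2)
(t(M(-1)) + l(K, -5/(-2))*(-3))² = (0 + (-9/4 + 9*(-5/(-2))/2)*(-3))² = (0 + (-9/4 + 9*(-5*(-½))/2)*(-3))² = (0 + (-9/4 + (9/2)*(5/2))*(-3))² = (0 + (-9/4 + 45/4)*(-3))² = (0 + 9*(-3))² = (0 - 27)² = (-27)² = 729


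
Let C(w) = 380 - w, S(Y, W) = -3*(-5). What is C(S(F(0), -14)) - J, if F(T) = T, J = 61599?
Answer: -61234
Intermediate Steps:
S(Y, W) = 15
C(S(F(0), -14)) - J = (380 - 1*15) - 1*61599 = (380 - 15) - 61599 = 365 - 61599 = -61234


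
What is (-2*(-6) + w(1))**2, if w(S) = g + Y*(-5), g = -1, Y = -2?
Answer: 441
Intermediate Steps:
w(S) = 9 (w(S) = -1 - 2*(-5) = -1 + 10 = 9)
(-2*(-6) + w(1))**2 = (-2*(-6) + 9)**2 = (12 + 9)**2 = 21**2 = 441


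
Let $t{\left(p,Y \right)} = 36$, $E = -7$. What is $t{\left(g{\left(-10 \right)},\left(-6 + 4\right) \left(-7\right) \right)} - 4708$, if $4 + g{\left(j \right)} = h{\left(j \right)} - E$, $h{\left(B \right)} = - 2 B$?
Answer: $-4672$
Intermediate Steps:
$g{\left(j \right)} = 3 - 2 j$ ($g{\left(j \right)} = -4 - \left(-7 + 2 j\right) = 3 - 2 j$)
$t{\left(g{\left(-10 \right)},\left(-6 + 4\right) \left(-7\right) \right)} - 4708 = 36 - 4708 = -4672$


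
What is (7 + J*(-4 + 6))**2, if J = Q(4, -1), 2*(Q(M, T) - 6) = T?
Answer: 324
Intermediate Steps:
Q(M, T) = 6 + T/2
J = 11/2 (J = 6 + (1/2)*(-1) = 6 - 1/2 = 11/2 ≈ 5.5000)
(7 + J*(-4 + 6))**2 = (7 + 11*(-4 + 6)/2)**2 = (7 + (11/2)*2)**2 = (7 + 11)**2 = 18**2 = 324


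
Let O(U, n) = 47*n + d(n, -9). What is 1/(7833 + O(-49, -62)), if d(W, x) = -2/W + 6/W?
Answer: 31/152487 ≈ 0.00020330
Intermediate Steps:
d(W, x) = 4/W
O(U, n) = 4/n + 47*n (O(U, n) = 47*n + 4/n = 4/n + 47*n)
1/(7833 + O(-49, -62)) = 1/(7833 + (4/(-62) + 47*(-62))) = 1/(7833 + (4*(-1/62) - 2914)) = 1/(7833 + (-2/31 - 2914)) = 1/(7833 - 90336/31) = 1/(152487/31) = 31/152487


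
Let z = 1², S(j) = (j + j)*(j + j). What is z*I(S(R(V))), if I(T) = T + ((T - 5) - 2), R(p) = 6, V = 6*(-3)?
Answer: 281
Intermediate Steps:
V = -18
S(j) = 4*j² (S(j) = (2*j)*(2*j) = 4*j²)
I(T) = -7 + 2*T (I(T) = T + ((-5 + T) - 2) = T + (-7 + T) = -7 + 2*T)
z = 1
z*I(S(R(V))) = 1*(-7 + 2*(4*6²)) = 1*(-7 + 2*(4*36)) = 1*(-7 + 2*144) = 1*(-7 + 288) = 1*281 = 281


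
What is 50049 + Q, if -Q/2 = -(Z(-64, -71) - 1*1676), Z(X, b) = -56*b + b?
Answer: 54507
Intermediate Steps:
Z(X, b) = -55*b
Q = 4458 (Q = -(-2)*(-55*(-71) - 1*1676) = -(-2)*(3905 - 1676) = -(-2)*2229 = -2*(-2229) = 4458)
50049 + Q = 50049 + 4458 = 54507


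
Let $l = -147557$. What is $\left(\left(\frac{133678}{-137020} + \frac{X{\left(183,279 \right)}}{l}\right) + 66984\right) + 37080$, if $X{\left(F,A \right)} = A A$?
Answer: $\frac{1051981316155247}{10109130070} \approx 1.0406 \cdot 10^{5}$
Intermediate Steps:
$X{\left(F,A \right)} = A^{2}$
$\left(\left(\frac{133678}{-137020} + \frac{X{\left(183,279 \right)}}{l}\right) + 66984\right) + 37080 = \left(\left(\frac{133678}{-137020} + \frac{279^{2}}{-147557}\right) + 66984\right) + 37080 = \left(\left(133678 \left(- \frac{1}{137020}\right) + 77841 \left(- \frac{1}{147557}\right)\right) + 66984\right) + 37080 = \left(\left(- \frac{66839}{68510} - \frac{77841}{147557}\right) + 66984\right) + 37080 = \left(- \frac{15195449233}{10109130070} + 66984\right) + 37080 = \frac{677134773159647}{10109130070} + 37080 = \frac{1051981316155247}{10109130070}$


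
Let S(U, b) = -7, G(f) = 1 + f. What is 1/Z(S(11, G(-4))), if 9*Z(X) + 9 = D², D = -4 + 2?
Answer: -9/5 ≈ -1.8000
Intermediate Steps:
D = -2
Z(X) = -5/9 (Z(X) = -1 + (⅑)*(-2)² = -1 + (⅑)*4 = -1 + 4/9 = -5/9)
1/Z(S(11, G(-4))) = 1/(-5/9) = -9/5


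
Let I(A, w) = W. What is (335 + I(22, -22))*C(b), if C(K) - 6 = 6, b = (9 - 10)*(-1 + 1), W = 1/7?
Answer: 28152/7 ≈ 4021.7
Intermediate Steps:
W = ⅐ ≈ 0.14286
I(A, w) = ⅐
b = 0 (b = -1*0 = 0)
C(K) = 12 (C(K) = 6 + 6 = 12)
(335 + I(22, -22))*C(b) = (335 + ⅐)*12 = (2346/7)*12 = 28152/7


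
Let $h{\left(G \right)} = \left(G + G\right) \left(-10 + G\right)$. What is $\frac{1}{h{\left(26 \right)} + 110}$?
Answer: $\frac{1}{942} \approx 0.0010616$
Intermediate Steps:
$h{\left(G \right)} = 2 G \left(-10 + G\right)$
$\frac{1}{h{\left(26 \right)} + 110} = \frac{1}{2 \cdot 26 \left(-10 + 26\right) + 110} = \frac{1}{2 \cdot 26 \cdot 16 + 110} = \frac{1}{832 + 110} = \frac{1}{942}$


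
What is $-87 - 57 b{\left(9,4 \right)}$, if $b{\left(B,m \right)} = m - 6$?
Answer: $27$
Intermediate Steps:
$b{\left(B,m \right)} = -6 + m$
$-87 - 57 b{\left(9,4 \right)} = -87 - 57 \left(-6 + 4\right) = -87 - -114 = -87 + 114 = 27$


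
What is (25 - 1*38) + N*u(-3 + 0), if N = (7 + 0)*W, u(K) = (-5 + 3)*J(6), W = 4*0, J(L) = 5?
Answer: -13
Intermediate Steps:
W = 0
u(K) = -10 (u(K) = (-5 + 3)*5 = -2*5 = -10)
N = 0 (N = (7 + 0)*0 = 7*0 = 0)
(25 - 1*38) + N*u(-3 + 0) = (25 - 1*38) + 0*(-10) = (25 - 38) + 0 = -13 + 0 = -13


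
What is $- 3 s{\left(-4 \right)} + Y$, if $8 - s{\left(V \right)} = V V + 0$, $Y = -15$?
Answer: $9$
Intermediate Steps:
$s{\left(V \right)} = 8 - V^{2}$ ($s{\left(V \right)} = 8 - \left(V V + 0\right) = 8 - \left(V^{2} + 0\right) = 8 - V^{2}$)
$- 3 s{\left(-4 \right)} + Y = - 3 \left(8 - \left(-4\right)^{2}\right) - 15 = - 3 \left(8 - 16\right) - 15 = \left(-3\right) \left(-8\right) - 15 = 24 - 15 = 9$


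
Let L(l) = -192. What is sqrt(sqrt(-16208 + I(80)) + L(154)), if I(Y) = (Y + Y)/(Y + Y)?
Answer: sqrt(-192 + I*sqrt(16207)) ≈ 4.3801 + 14.532*I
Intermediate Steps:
I(Y) = 1 (I(Y) = (2*Y)/((2*Y)) = (2*Y)*(1/(2*Y)) = 1)
sqrt(sqrt(-16208 + I(80)) + L(154)) = sqrt(sqrt(-16208 + 1) - 192) = sqrt(sqrt(-16207) - 192) = sqrt(I*sqrt(16207) - 192) = sqrt(-192 + I*sqrt(16207))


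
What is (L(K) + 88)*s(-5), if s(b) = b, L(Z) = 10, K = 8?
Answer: -490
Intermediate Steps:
(L(K) + 88)*s(-5) = (10 + 88)*(-5) = 98*(-5) = -490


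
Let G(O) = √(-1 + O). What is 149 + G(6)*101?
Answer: 149 + 101*√5 ≈ 374.84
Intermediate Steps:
149 + G(6)*101 = 149 + √(-1 + 6)*101 = 149 + √5*101 = 149 + 101*√5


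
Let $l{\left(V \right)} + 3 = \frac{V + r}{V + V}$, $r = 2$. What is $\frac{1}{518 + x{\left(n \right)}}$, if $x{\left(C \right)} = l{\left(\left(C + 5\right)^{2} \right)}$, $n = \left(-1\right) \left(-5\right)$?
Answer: $\frac{100}{51551} \approx 0.0019398$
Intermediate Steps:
$l{\left(V \right)} = -3 + \frac{2 + V}{2 V}$ ($l{\left(V \right)} = -3 + \frac{V + 2}{V + V} = -3 + \frac{2 + V}{2 V}$)
$n = 5$
$x{\left(C \right)} = - \frac{5}{2} + \frac{1}{\left(5 + C\right)^{2}}$ ($x{\left(C \right)} = - \frac{5}{2} + \frac{1}{\left(C + 5\right)^{2}} = - \frac{5}{2} + \frac{1}{\left(5 + C\right)^{2}}$)
$\frac{1}{518 + x{\left(n \right)}} = \frac{1}{518 - \left(\frac{5}{2} - \frac{1}{\left(5 + 5\right)^{2}}\right)} = \frac{1}{518 - \left(\frac{5}{2} - \frac{1}{100}\right)} = \frac{1}{518 + \left(- \frac{5}{2} + \frac{1}{100}\right)} = \frac{1}{518 - \frac{249}{100}} = \frac{1}{\frac{51551}{100}} = \frac{100}{51551}$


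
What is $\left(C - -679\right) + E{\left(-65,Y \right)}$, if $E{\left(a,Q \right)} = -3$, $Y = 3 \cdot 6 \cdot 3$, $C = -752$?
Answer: $-76$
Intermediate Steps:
$Y = 54$ ($Y = 18 \cdot 3 = 54$)
$\left(C - -679\right) + E{\left(-65,Y \right)} = \left(-752 - -679\right) - 3 = \left(-752 + 679\right) - 3 = -73 - 3 = -76$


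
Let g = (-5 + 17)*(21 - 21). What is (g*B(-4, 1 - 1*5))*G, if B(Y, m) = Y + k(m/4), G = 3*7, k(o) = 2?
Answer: 0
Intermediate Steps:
G = 21
g = 0 (g = 12*0 = 0)
B(Y, m) = 2 + Y (B(Y, m) = Y + 2 = 2 + Y)
(g*B(-4, 1 - 1*5))*G = (0*(2 - 4))*21 = (0*(-2))*21 = 0*21 = 0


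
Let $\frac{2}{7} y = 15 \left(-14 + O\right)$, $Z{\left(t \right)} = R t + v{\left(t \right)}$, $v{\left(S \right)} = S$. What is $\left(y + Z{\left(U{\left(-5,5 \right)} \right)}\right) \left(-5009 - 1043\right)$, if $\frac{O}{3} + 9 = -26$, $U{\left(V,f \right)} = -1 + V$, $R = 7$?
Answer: $38100366$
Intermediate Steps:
$Z{\left(t \right)} = 8 t$ ($Z{\left(t \right)} = 7 t + t = 8 t$)
$O = -105$ ($O = -27 + 3 \left(-26\right) = -27 - 78 = -105$)
$y = - \frac{12495}{2}$ ($y = \frac{7 \cdot 15 \left(-14 - 105\right)}{2} = \frac{7 \cdot 15 \left(-119\right)}{2} = \frac{7}{2} \left(-1785\right) = - \frac{12495}{2} \approx -6247.5$)
$\left(y + Z{\left(U{\left(-5,5 \right)} \right)}\right) \left(-5009 - 1043\right) = \left(- \frac{12495}{2} + 8 \left(-1 - 5\right)\right) \left(-5009 - 1043\right) = \left(- \frac{12495}{2} + 8 \left(-6\right)\right) \left(-6052\right) = \left(- \frac{12495}{2} - 48\right) \left(-6052\right) = \left(- \frac{12591}{2}\right) \left(-6052\right) = 38100366$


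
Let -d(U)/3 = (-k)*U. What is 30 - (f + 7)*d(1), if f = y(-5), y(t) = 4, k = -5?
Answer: 195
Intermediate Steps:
d(U) = -15*U (d(U) = -3*(-1*(-5))*U = -15*U)
f = 4
30 - (f + 7)*d(1) = 30 - (4 + 7)*(-15*1) = 30 - 11*(-15) = 30 - 1*(-165) = 30 + 165 = 195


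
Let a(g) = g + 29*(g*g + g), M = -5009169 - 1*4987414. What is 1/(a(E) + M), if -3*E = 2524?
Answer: 9/94550297 ≈ 9.5187e-8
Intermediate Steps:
M = -9996583 (M = -5009169 - 4987414 = -9996583)
E = -2524/3 (E = -⅓*2524 = -2524/3 ≈ -841.33)
a(g) = 29*g² + 30*g (a(g) = g + 29*(g² + g) = g + 29*(g + g²) = g + (29*g + 29*g²) = 29*g² + 30*g)
1/(a(E) + M) = 1/(-2524*(30 + 29*(-2524/3))/3 - 9996583) = 1/(-2524*(30 - 73196/3)/3 - 9996583) = 1/(-2524/3*(-73106/3) - 9996583) = 1/(184519544/9 - 9996583) = 1/(94550297/9) = 9/94550297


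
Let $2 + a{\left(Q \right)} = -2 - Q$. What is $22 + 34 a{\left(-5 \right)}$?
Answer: $56$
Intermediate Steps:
$a{\left(Q \right)} = -4 - Q$ ($a{\left(Q \right)} = -2 - \left(2 + Q\right) = -4 - Q$)
$22 + 34 a{\left(-5 \right)} = 22 + 34 \left(-4 - -5\right) = 22 + 34 \left(-4 + 5\right) = 22 + 34 \cdot 1 = 22 + 34 = 56$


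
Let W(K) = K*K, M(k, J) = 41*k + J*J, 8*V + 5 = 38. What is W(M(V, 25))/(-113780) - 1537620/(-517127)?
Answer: -9674734819943/3765677443840 ≈ -2.5692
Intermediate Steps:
V = 33/8 (V = -5/8 + (⅛)*38 = -5/8 + 19/4 = 33/8 ≈ 4.1250)
M(k, J) = J² + 41*k (M(k, J) = 41*k + J² = J² + 41*k)
W(K) = K²
W(M(V, 25))/(-113780) - 1537620/(-517127) = (25² + 41*(33/8))²/(-113780) - 1537620/(-517127) = (625 + 1353/8)²*(-1/113780) - 1537620*(-1/517127) = (6353/8)²*(-1/113780) + 1537620/517127 = (40360609/64)*(-1/113780) + 1537620/517127 = -40360609/7281920 + 1537620/517127 = -9674734819943/3765677443840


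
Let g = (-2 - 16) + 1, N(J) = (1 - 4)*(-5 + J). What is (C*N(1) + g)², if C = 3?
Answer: 361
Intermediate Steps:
N(J) = 15 - 3*J (N(J) = -3*(-5 + J) = 15 - 3*J)
g = -17 (g = -18 + 1 = -17)
(C*N(1) + g)² = (3*(15 - 3*1) - 17)² = (3*(15 - 3) - 17)² = (3*12 - 17)² = (36 - 17)² = 19² = 361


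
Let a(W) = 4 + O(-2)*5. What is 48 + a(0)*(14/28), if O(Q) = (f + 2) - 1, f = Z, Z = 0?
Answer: 105/2 ≈ 52.500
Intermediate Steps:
f = 0
O(Q) = 1 (O(Q) = (0 + 2) - 1 = 2 - 1 = 1)
a(W) = 9 (a(W) = 4 + 1*5 = 4 + 5 = 9)
48 + a(0)*(14/28) = 48 + 9*(14/28) = 48 + 9*(14*(1/28)) = 48 + 9*(½) = 48 + 9/2 = 105/2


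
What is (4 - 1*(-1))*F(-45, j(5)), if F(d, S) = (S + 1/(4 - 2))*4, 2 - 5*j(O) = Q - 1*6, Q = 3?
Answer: 30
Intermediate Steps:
j(O) = 1 (j(O) = 2/5 - (3 - 1*6)/5 = 2/5 - (3 - 6)/5 = 2/5 - 1/5*(-3) = 2/5 + 3/5 = 1)
F(d, S) = 2 + 4*S (F(d, S) = (S + 1/2)*4 = (1/2 + S)*4 = 2 + 4*S)
(4 - 1*(-1))*F(-45, j(5)) = (4 - 1*(-1))*(2 + 4*1) = (4 + 1)*(2 + 4) = 5*6 = 30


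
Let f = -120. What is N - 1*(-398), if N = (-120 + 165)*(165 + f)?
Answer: 2423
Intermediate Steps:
N = 2025 (N = (-120 + 165)*(165 - 120) = 45*45 = 2025)
N - 1*(-398) = 2025 - 1*(-398) = 2025 + 398 = 2423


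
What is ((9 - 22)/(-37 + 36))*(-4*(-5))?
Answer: 260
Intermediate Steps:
((9 - 22)/(-37 + 36))*(-4*(-5)) = -13/(-1)*20 = -13*(-1)*20 = 13*20 = 260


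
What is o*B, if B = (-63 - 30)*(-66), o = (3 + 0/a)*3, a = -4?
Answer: 55242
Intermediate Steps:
o = 9 (o = (3 + 0/(-4))*3 = (3 + 0*(-¼))*3 = (3 + 0)*3 = 3*3 = 9)
B = 6138 (B = -93*(-66) = 6138)
o*B = 9*6138 = 55242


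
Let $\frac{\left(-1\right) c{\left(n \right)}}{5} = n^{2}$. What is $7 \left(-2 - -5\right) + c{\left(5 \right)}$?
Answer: $-104$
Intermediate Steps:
$c{\left(n \right)} = - 5 n^{2}$
$7 \left(-2 - -5\right) + c{\left(5 \right)} = 7 \left(-2 - -5\right) - 5 \cdot 5^{2} = 7 \left(-2 + 5\right) - 125 = 7 \cdot 3 - 125 = 21 - 125 = -104$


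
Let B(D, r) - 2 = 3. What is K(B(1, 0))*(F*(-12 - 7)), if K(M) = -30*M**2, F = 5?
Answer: 71250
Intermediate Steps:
B(D, r) = 5 (B(D, r) = 2 + 3 = 5)
K(B(1, 0))*(F*(-12 - 7)) = (-30*5**2)*(5*(-12 - 7)) = (-30*25)*(5*(-19)) = -750*(-95) = 71250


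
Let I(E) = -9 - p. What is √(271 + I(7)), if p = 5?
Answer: √257 ≈ 16.031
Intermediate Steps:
I(E) = -14 (I(E) = -9 - 1*5 = -9 - 5 = -14)
√(271 + I(7)) = √(271 - 14) = √257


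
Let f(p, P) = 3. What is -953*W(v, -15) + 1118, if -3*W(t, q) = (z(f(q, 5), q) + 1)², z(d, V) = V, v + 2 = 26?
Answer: 190142/3 ≈ 63381.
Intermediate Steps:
v = 24 (v = -2 + 26 = 24)
W(t, q) = -(1 + q)²/3 (W(t, q) = -(q + 1)²/3 = -(1 + q)²/3)
-953*W(v, -15) + 1118 = -(-953)*(1 - 15)²/3 + 1118 = -(-953)*(-14)²/3 + 1118 = -(-953)*196/3 + 1118 = -953*(-196/3) + 1118 = 186788/3 + 1118 = 190142/3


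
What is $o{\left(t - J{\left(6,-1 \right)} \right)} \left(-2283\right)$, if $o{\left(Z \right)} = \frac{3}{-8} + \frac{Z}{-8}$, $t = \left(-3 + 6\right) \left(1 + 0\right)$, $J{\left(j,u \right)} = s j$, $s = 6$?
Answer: $- \frac{34245}{4} \approx -8561.3$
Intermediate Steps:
$J{\left(j,u \right)} = 6 j$
$t = 3$ ($t = 3 \cdot 1 = 3$)
$o{\left(Z \right)} = - \frac{3}{8} - \frac{Z}{8}$ ($o{\left(Z \right)} = 3 \left(- \frac{1}{8}\right) + Z \left(- \frac{1}{8}\right) = - \frac{3}{8} - \frac{Z}{8}$)
$o{\left(t - J{\left(6,-1 \right)} \right)} \left(-2283\right) = \left(- \frac{3}{8} - \frac{3 - 6 \cdot 6}{8}\right) \left(-2283\right) = \left(- \frac{3}{8} - \frac{3 - 36}{8}\right) \left(-2283\right) = \left(- \frac{3}{8} - - \frac{33}{8}\right) \left(-2283\right) = \left(- \frac{3}{8} + \frac{33}{8}\right) \left(-2283\right) = \frac{15}{4} \left(-2283\right) = - \frac{34245}{4}$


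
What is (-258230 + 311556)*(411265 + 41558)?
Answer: 24147239298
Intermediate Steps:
(-258230 + 311556)*(411265 + 41558) = 53326*452823 = 24147239298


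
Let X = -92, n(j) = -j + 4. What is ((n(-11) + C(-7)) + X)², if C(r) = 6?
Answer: 5041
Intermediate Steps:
n(j) = 4 - j
((n(-11) + C(-7)) + X)² = (((4 - 1*(-11)) + 6) - 92)² = (((4 + 11) + 6) - 92)² = ((15 + 6) - 92)² = (21 - 92)² = (-71)² = 5041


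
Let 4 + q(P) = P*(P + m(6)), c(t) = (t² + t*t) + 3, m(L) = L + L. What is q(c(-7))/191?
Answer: 11409/191 ≈ 59.733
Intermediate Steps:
m(L) = 2*L
c(t) = 3 + 2*t² (c(t) = (t² + t²) + 3 = 2*t² + 3 = 3 + 2*t²)
q(P) = -4 + P*(12 + P) (q(P) = -4 + P*(P + 2*6) = -4 + P*(P + 12) = -4 + P*(12 + P))
q(c(-7))/191 = (-4 + (3 + 2*(-7)²)² + 12*(3 + 2*(-7)²))/191 = (-4 + (3 + 2*49)² + 12*(3 + 2*49))*(1/191) = (-4 + (3 + 98)² + 12*(3 + 98))*(1/191) = (-4 + 101² + 12*101)*(1/191) = (-4 + 10201 + 1212)*(1/191) = 11409*(1/191) = 11409/191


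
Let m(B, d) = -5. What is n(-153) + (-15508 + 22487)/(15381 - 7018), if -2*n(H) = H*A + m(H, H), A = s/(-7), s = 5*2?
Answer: -12404979/117082 ≈ -105.95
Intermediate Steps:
s = 10
A = -10/7 (A = 10/(-7) = 10*(-⅐) = -10/7 ≈ -1.4286)
n(H) = 5/2 + 5*H/7 (n(H) = -(H*(-10/7) - 5)/2 = -(-10*H/7 - 5)/2 = -(-5 - 10*H/7)/2 = 5/2 + 5*H/7)
n(-153) + (-15508 + 22487)/(15381 - 7018) = (5/2 + (5/7)*(-153)) + (-15508 + 22487)/(15381 - 7018) = (5/2 - 765/7) + 6979/8363 = -1495/14 + 6979*(1/8363) = -1495/14 + 6979/8363 = -12404979/117082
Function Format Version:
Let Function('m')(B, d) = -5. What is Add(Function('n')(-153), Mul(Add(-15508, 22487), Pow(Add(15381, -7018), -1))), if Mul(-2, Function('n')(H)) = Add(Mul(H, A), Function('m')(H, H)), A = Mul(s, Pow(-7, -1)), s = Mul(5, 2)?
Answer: Rational(-12404979, 117082) ≈ -105.95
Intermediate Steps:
s = 10
A = Rational(-10, 7) (A = Mul(10, Pow(-7, -1)) = Mul(10, Rational(-1, 7)) = Rational(-10, 7) ≈ -1.4286)
Function('n')(H) = Add(Rational(5, 2), Mul(Rational(5, 7), H)) (Function('n')(H) = Mul(Rational(-1, 2), Add(Mul(H, Rational(-10, 7)), -5)) = Mul(Rational(-1, 2), Add(Mul(Rational(-10, 7), H), -5)) = Mul(Rational(-1, 2), Add(-5, Mul(Rational(-10, 7), H))) = Add(Rational(5, 2), Mul(Rational(5, 7), H)))
Add(Function('n')(-153), Mul(Add(-15508, 22487), Pow(Add(15381, -7018), -1))) = Add(Add(Rational(5, 2), Mul(Rational(5, 7), -153)), Mul(Add(-15508, 22487), Pow(Add(15381, -7018), -1))) = Add(Add(Rational(5, 2), Rational(-765, 7)), Mul(6979, Pow(8363, -1))) = Add(Rational(-1495, 14), Mul(6979, Rational(1, 8363))) = Add(Rational(-1495, 14), Rational(6979, 8363)) = Rational(-12404979, 117082)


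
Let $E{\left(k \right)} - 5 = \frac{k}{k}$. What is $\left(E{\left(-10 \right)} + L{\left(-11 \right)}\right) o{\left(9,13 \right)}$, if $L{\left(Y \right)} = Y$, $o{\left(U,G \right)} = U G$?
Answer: $-585$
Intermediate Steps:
$E{\left(k \right)} = 6$ ($E{\left(k \right)} = 5 + \frac{k}{k} = 5 + 1 = 6$)
$o{\left(U,G \right)} = G U$
$\left(E{\left(-10 \right)} + L{\left(-11 \right)}\right) o{\left(9,13 \right)} = \left(6 - 11\right) 13 \cdot 9 = \left(-5\right) 117 = -585$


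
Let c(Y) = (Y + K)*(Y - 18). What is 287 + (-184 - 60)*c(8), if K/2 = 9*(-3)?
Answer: -111953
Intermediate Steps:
K = -54 (K = 2*(9*(-3)) = 2*(-27) = -54)
c(Y) = (-54 + Y)*(-18 + Y) (c(Y) = (Y - 54)*(Y - 18) = (-54 + Y)*(-18 + Y))
287 + (-184 - 60)*c(8) = 287 + (-184 - 60)*(972 + 8² - 72*8) = 287 - 244*(972 + 64 - 576) = 287 - 244*460 = 287 - 112240 = -111953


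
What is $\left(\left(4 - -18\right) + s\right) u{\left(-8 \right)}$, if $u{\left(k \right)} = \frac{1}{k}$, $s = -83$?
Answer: $\frac{61}{8} \approx 7.625$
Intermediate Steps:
$\left(\left(4 - -18\right) + s\right) u{\left(-8 \right)} = \frac{\left(4 - -18\right) - 83}{-8} = \left(\left(4 + 18\right) - 83\right) \left(- \frac{1}{8}\right) = \left(22 - 83\right) \left(- \frac{1}{8}\right) = \left(-61\right) \left(- \frac{1}{8}\right) = \frac{61}{8}$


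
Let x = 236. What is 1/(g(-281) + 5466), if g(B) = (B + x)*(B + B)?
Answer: 1/30756 ≈ 3.2514e-5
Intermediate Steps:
g(B) = 2*B*(236 + B) (g(B) = (B + 236)*(B + B) = (236 + B)*(2*B) = 2*B*(236 + B))
1/(g(-281) + 5466) = 1/(2*(-281)*(236 - 281) + 5466) = 1/(2*(-281)*(-45) + 5466) = 1/(25290 + 5466) = 1/30756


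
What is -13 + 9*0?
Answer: -13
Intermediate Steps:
-13 + 9*0 = -13 + 0 = -13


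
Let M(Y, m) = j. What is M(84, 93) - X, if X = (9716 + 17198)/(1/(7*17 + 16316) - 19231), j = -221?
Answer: -34703628187/158030742 ≈ -219.60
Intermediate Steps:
M(Y, m) = -221
X = -221165795/158030742 (X = 26914/(1/(119 + 16316) - 19231) = 26914/(1/16435 - 19231) = 26914/(-316061484/16435) = 26914*(-16435/316061484) = -221165795/158030742 ≈ -1.3995)
M(84, 93) - X = -221 - 1*(-221165795/158030742) = -221 + 221165795/158030742 = -34703628187/158030742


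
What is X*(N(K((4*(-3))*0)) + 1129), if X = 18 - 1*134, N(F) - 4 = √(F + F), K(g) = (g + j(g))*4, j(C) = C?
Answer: -131428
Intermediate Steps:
K(g) = 8*g (K(g) = (g + g)*4 = (2*g)*4 = 8*g)
N(F) = 4 + √2*√F (N(F) = 4 + √(F + F) = 4 + √(2*F) = 4 + √2*√F)
X = -116 (X = 18 - 134 = -116)
X*(N(K((4*(-3))*0)) + 1129) = -116*((4 + √2*√(8*((4*(-3))*0))) + 1129) = -116*((4 + √2*√(8*(-12*0))) + 1129) = -116*((4 + √2*√(8*0)) + 1129) = -116*((4 + √2*√0) + 1129) = -116*((4 + √2*0) + 1129) = -116*((4 + 0) + 1129) = -116*(4 + 1129) = -116*1133 = -131428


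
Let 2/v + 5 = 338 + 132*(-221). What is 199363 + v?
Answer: 5749429555/28839 ≈ 1.9936e+5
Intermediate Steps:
v = -2/28839 (v = 2/(-5 + (338 + 132*(-221))) = 2/(-5 + (338 - 29172)) = 2/(-5 - 28834) = 2/(-28839) = 2*(-1/28839) = -2/28839 ≈ -6.9350e-5)
199363 + v = 199363 - 2/28839 = 5749429555/28839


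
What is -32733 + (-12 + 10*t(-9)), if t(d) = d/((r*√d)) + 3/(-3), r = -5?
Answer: -32755 - 6*I ≈ -32755.0 - 6.0*I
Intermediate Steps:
t(d) = -1 - √d/5 (t(d) = d/((-5*√d)) + 3/(-3) = d*(-1/(5*√d)) + 3*(-⅓) = -√d/5 - 1 = -1 - √d/5)
-32733 + (-12 + 10*t(-9)) = -32733 + (-12 + 10*(-1 - 3*I/5)) = -32733 + (-12 + (-10 - 6*I)) = -32733 + (-22 - 6*I) = -32755 - 6*I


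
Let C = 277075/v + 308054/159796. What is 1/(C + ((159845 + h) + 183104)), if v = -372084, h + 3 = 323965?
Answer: 14864383716/9913238595043235 ≈ 1.4994e-6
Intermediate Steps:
h = 323962 (h = -3 + 323965 = 323962)
C = 17586621959/14864383716 (C = 277075/(-372084) + 308054/159796 = 277075*(-1/372084) + 308054*(1/159796) = -277075/372084 + 154027/79898 = 17586621959/14864383716 ≈ 1.1831)
1/(C + ((159845 + h) + 183104)) = 1/(17586621959/14864383716 + ((159845 + 323962) + 183104)) = 1/(17586621959/14864383716 + (483807 + 183104)) = 1/(17586621959/14864383716 + 666911) = 1/(9913238595043235/14864383716) = 14864383716/9913238595043235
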